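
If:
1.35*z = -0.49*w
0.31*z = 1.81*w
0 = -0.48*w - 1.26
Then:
No Solution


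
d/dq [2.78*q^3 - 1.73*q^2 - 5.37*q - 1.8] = 8.34*q^2 - 3.46*q - 5.37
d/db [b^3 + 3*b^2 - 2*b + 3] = 3*b^2 + 6*b - 2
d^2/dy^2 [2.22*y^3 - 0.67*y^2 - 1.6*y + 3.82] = 13.32*y - 1.34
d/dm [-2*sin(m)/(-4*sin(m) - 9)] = 18*cos(m)/(4*sin(m) + 9)^2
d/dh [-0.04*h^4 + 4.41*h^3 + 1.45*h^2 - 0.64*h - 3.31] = -0.16*h^3 + 13.23*h^2 + 2.9*h - 0.64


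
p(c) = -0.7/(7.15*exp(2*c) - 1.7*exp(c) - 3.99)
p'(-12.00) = 0.00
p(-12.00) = 0.18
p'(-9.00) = 0.00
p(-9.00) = 0.18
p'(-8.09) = -0.00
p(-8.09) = 0.18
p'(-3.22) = -0.00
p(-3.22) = 0.17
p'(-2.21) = -0.00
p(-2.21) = 0.17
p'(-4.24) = -0.00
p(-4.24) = 0.17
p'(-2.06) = 0.00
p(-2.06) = 0.17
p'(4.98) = 0.00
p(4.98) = -0.00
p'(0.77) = 0.07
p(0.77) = -0.03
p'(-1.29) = 0.03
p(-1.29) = 0.18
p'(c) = -0.7*(-14.3*exp(2*c) + 1.7*exp(c))/(7.15*exp(2*c) - 1.7*exp(c) - 3.99)^2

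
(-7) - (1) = -8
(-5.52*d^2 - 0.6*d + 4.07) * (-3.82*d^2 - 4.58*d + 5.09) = 21.0864*d^4 + 27.5736*d^3 - 40.8962*d^2 - 21.6946*d + 20.7163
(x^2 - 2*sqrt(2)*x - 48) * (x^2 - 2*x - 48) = x^4 - 2*sqrt(2)*x^3 - 2*x^3 - 96*x^2 + 4*sqrt(2)*x^2 + 96*x + 96*sqrt(2)*x + 2304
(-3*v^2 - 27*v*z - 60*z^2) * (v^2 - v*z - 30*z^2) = -3*v^4 - 24*v^3*z + 57*v^2*z^2 + 870*v*z^3 + 1800*z^4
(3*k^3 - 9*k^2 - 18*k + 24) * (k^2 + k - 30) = 3*k^5 - 6*k^4 - 117*k^3 + 276*k^2 + 564*k - 720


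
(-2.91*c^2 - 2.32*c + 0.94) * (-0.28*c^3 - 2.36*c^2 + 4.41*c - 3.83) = 0.8148*c^5 + 7.5172*c^4 - 7.6211*c^3 - 1.3043*c^2 + 13.031*c - 3.6002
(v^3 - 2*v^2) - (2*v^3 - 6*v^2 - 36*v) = -v^3 + 4*v^2 + 36*v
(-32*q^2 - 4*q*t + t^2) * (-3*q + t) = 96*q^3 - 20*q^2*t - 7*q*t^2 + t^3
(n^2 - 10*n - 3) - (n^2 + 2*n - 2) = -12*n - 1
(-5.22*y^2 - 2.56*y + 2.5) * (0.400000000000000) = -2.088*y^2 - 1.024*y + 1.0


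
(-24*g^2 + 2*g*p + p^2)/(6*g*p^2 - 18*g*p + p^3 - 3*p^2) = (-4*g + p)/(p*(p - 3))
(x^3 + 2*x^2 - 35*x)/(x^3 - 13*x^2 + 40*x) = (x + 7)/(x - 8)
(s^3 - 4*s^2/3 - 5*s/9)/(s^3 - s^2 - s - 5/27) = 3*s/(3*s + 1)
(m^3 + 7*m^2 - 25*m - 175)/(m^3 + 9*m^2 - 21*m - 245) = (m + 5)/(m + 7)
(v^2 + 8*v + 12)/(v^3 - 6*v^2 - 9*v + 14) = (v + 6)/(v^2 - 8*v + 7)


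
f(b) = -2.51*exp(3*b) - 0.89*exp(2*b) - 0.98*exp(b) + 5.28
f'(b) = -7.53*exp(3*b) - 1.78*exp(2*b) - 0.98*exp(b)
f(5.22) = -15906037.62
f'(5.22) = -47687327.64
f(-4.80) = 5.27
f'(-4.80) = -0.01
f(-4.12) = 5.26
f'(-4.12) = -0.02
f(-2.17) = 5.15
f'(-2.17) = -0.15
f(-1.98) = 5.12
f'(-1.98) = -0.19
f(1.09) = -71.55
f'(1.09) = -216.79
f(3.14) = -31447.22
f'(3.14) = -93837.13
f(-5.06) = 5.27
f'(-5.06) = -0.01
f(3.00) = -20712.20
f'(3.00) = -61754.01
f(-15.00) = 5.28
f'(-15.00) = 0.00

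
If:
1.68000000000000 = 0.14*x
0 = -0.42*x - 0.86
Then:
No Solution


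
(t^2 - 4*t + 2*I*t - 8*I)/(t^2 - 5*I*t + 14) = (t - 4)/(t - 7*I)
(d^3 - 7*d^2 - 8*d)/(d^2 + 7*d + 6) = d*(d - 8)/(d + 6)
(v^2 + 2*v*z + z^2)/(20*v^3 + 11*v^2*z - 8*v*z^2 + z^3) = (v + z)/(20*v^2 - 9*v*z + z^2)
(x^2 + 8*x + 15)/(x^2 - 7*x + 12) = (x^2 + 8*x + 15)/(x^2 - 7*x + 12)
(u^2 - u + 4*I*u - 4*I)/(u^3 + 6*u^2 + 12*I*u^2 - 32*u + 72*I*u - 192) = (u - 1)/(u^2 + u*(6 + 8*I) + 48*I)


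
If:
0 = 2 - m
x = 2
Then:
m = 2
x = 2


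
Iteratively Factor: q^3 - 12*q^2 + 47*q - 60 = (q - 4)*(q^2 - 8*q + 15) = (q - 5)*(q - 4)*(q - 3)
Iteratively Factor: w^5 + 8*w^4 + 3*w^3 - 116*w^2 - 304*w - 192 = (w + 3)*(w^4 + 5*w^3 - 12*w^2 - 80*w - 64) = (w + 3)*(w + 4)*(w^3 + w^2 - 16*w - 16) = (w + 3)*(w + 4)^2*(w^2 - 3*w - 4) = (w + 1)*(w + 3)*(w + 4)^2*(w - 4)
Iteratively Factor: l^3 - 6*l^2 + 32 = (l - 4)*(l^2 - 2*l - 8) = (l - 4)^2*(l + 2)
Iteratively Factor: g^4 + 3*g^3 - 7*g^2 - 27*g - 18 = (g + 2)*(g^3 + g^2 - 9*g - 9) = (g + 2)*(g + 3)*(g^2 - 2*g - 3) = (g - 3)*(g + 2)*(g + 3)*(g + 1)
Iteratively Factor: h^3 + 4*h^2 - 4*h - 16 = (h - 2)*(h^2 + 6*h + 8) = (h - 2)*(h + 2)*(h + 4)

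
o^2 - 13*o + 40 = (o - 8)*(o - 5)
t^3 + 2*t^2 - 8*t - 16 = (t + 2)*(t - 2*sqrt(2))*(t + 2*sqrt(2))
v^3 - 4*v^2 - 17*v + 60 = (v - 5)*(v - 3)*(v + 4)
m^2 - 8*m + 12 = (m - 6)*(m - 2)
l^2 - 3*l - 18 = (l - 6)*(l + 3)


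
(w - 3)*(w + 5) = w^2 + 2*w - 15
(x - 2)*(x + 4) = x^2 + 2*x - 8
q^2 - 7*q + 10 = (q - 5)*(q - 2)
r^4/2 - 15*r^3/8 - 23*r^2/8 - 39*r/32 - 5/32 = (r/2 + 1/4)*(r - 5)*(r + 1/4)*(r + 1/2)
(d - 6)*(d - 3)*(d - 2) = d^3 - 11*d^2 + 36*d - 36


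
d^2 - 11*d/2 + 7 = (d - 7/2)*(d - 2)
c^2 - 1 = (c - 1)*(c + 1)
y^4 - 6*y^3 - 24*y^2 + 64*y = y*(y - 8)*(y - 2)*(y + 4)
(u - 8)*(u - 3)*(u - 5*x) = u^3 - 5*u^2*x - 11*u^2 + 55*u*x + 24*u - 120*x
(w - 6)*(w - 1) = w^2 - 7*w + 6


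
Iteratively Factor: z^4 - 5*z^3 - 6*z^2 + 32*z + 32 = (z + 2)*(z^3 - 7*z^2 + 8*z + 16) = (z - 4)*(z + 2)*(z^2 - 3*z - 4) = (z - 4)*(z + 1)*(z + 2)*(z - 4)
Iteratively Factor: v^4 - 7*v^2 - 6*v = (v - 3)*(v^3 + 3*v^2 + 2*v) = v*(v - 3)*(v^2 + 3*v + 2) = v*(v - 3)*(v + 2)*(v + 1)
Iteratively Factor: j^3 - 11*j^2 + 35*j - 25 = (j - 5)*(j^2 - 6*j + 5) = (j - 5)*(j - 1)*(j - 5)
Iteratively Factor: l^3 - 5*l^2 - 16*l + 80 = (l + 4)*(l^2 - 9*l + 20) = (l - 4)*(l + 4)*(l - 5)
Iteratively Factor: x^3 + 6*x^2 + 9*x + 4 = (x + 1)*(x^2 + 5*x + 4) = (x + 1)*(x + 4)*(x + 1)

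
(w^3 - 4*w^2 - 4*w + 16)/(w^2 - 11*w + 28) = (w^2 - 4)/(w - 7)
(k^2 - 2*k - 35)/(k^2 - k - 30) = (k - 7)/(k - 6)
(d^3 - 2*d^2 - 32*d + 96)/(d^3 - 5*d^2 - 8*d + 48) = (d + 6)/(d + 3)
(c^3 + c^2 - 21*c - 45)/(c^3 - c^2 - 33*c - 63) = (c - 5)/(c - 7)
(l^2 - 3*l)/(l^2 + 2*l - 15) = l/(l + 5)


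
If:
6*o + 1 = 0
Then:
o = -1/6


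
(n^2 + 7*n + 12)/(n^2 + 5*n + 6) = (n + 4)/(n + 2)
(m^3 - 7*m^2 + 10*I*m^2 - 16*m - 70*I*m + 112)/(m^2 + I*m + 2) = (m^2 + m*(-7 + 8*I) - 56*I)/(m - I)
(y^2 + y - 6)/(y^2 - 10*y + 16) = (y + 3)/(y - 8)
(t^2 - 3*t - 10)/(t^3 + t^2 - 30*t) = (t + 2)/(t*(t + 6))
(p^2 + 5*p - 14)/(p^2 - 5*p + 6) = (p + 7)/(p - 3)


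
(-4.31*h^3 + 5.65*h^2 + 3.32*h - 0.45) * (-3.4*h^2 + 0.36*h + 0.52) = 14.654*h^5 - 20.7616*h^4 - 11.4952*h^3 + 5.6632*h^2 + 1.5644*h - 0.234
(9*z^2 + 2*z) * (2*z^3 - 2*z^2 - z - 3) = 18*z^5 - 14*z^4 - 13*z^3 - 29*z^2 - 6*z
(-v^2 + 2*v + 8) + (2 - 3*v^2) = -4*v^2 + 2*v + 10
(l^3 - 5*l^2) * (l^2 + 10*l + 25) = l^5 + 5*l^4 - 25*l^3 - 125*l^2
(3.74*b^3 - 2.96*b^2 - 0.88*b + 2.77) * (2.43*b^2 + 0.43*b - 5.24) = 9.0882*b^5 - 5.5846*b^4 - 23.0088*b^3 + 21.8631*b^2 + 5.8023*b - 14.5148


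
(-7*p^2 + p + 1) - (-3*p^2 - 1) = -4*p^2 + p + 2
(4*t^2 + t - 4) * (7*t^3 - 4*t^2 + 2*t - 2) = 28*t^5 - 9*t^4 - 24*t^3 + 10*t^2 - 10*t + 8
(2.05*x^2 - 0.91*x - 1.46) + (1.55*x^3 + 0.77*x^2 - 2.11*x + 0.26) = 1.55*x^3 + 2.82*x^2 - 3.02*x - 1.2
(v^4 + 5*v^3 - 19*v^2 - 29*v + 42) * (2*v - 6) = 2*v^5 + 4*v^4 - 68*v^3 + 56*v^2 + 258*v - 252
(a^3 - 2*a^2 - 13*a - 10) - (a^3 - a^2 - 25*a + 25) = -a^2 + 12*a - 35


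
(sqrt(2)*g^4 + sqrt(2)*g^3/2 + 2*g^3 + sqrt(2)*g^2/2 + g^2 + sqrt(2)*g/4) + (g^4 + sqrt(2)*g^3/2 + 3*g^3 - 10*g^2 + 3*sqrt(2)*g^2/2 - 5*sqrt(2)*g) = g^4 + sqrt(2)*g^4 + sqrt(2)*g^3 + 5*g^3 - 9*g^2 + 2*sqrt(2)*g^2 - 19*sqrt(2)*g/4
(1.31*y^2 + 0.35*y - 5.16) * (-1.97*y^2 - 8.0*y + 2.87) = -2.5807*y^4 - 11.1695*y^3 + 11.1249*y^2 + 42.2845*y - 14.8092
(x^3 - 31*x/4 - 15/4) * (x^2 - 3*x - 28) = x^5 - 3*x^4 - 143*x^3/4 + 39*x^2/2 + 913*x/4 + 105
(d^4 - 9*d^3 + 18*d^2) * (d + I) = d^5 - 9*d^4 + I*d^4 + 18*d^3 - 9*I*d^3 + 18*I*d^2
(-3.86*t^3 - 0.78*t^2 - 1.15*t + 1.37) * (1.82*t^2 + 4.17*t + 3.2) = -7.0252*t^5 - 17.5158*t^4 - 17.6976*t^3 - 4.7981*t^2 + 2.0329*t + 4.384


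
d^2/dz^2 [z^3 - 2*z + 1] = 6*z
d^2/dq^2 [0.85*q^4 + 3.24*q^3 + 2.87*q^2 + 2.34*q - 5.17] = 10.2*q^2 + 19.44*q + 5.74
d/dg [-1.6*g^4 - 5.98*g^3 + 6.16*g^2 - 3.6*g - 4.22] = -6.4*g^3 - 17.94*g^2 + 12.32*g - 3.6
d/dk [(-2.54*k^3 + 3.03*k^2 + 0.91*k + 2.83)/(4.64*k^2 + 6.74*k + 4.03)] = (-11.7856*k^4 - 34.2392*k^3 - 14.5088*k^2 - 1.8406*k - 15.4069)/(21.5296*k^4 + 62.5472*k^3 + 82.826*k^2 + 54.3244*k + 16.2409)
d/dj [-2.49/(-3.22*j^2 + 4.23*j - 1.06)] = (10.5327 - 16.0356*j)/(3.22*j^2 - 4.23*j + 1.06)^2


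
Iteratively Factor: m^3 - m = (m + 1)*(m^2 - m) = m*(m + 1)*(m - 1)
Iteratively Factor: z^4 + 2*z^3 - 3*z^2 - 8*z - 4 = (z - 2)*(z^3 + 4*z^2 + 5*z + 2) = (z - 2)*(z + 1)*(z^2 + 3*z + 2) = (z - 2)*(z + 1)^2*(z + 2)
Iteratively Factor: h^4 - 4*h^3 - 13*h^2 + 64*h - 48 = (h + 4)*(h^3 - 8*h^2 + 19*h - 12) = (h - 1)*(h + 4)*(h^2 - 7*h + 12) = (h - 4)*(h - 1)*(h + 4)*(h - 3)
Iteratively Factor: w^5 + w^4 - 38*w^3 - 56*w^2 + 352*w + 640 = (w - 4)*(w^4 + 5*w^3 - 18*w^2 - 128*w - 160) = (w - 4)*(w + 4)*(w^3 + w^2 - 22*w - 40) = (w - 4)*(w + 2)*(w + 4)*(w^2 - w - 20) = (w - 4)*(w + 2)*(w + 4)^2*(w - 5)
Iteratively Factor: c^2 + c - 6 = (c - 2)*(c + 3)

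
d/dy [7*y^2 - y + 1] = 14*y - 1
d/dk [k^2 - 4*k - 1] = 2*k - 4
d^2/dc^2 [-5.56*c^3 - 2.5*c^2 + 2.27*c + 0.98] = -33.36*c - 5.0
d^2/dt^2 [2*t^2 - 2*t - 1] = 4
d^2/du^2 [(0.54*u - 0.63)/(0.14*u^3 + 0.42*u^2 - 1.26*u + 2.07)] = (0.063504*u^5 + 0.042336*u^4 - 0.21168*u^3 - 1.877904*u^2 + 0.278964*u + 1.911924)/(0.002744*u^9 + 0.024696*u^8 - 0.248724*u^6 + 0.730296*u^5 + 0.904932*u^4 - 6.773382*u^3 + 15.25797*u^2 - 16.196922*u + 8.869743)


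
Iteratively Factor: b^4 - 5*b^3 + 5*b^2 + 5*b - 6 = (b + 1)*(b^3 - 6*b^2 + 11*b - 6) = (b - 1)*(b + 1)*(b^2 - 5*b + 6) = (b - 3)*(b - 1)*(b + 1)*(b - 2)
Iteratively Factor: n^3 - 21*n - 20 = (n + 4)*(n^2 - 4*n - 5) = (n - 5)*(n + 4)*(n + 1)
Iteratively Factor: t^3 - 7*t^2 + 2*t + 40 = (t + 2)*(t^2 - 9*t + 20) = (t - 4)*(t + 2)*(t - 5)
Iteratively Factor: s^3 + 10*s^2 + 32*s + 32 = (s + 4)*(s^2 + 6*s + 8) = (s + 4)^2*(s + 2)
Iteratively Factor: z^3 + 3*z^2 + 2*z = (z)*(z^2 + 3*z + 2) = z*(z + 1)*(z + 2)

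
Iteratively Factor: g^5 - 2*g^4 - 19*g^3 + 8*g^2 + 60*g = (g + 3)*(g^4 - 5*g^3 - 4*g^2 + 20*g) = (g - 2)*(g + 3)*(g^3 - 3*g^2 - 10*g) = g*(g - 2)*(g + 3)*(g^2 - 3*g - 10) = g*(g - 2)*(g + 2)*(g + 3)*(g - 5)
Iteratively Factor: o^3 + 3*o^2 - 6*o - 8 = (o - 2)*(o^2 + 5*o + 4) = (o - 2)*(o + 1)*(o + 4)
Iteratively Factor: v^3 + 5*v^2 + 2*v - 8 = (v + 2)*(v^2 + 3*v - 4) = (v + 2)*(v + 4)*(v - 1)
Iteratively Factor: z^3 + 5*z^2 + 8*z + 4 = (z + 2)*(z^2 + 3*z + 2) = (z + 2)^2*(z + 1)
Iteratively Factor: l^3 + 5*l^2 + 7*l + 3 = (l + 1)*(l^2 + 4*l + 3) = (l + 1)^2*(l + 3)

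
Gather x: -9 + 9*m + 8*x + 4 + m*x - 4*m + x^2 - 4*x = 5*m + x^2 + x*(m + 4) - 5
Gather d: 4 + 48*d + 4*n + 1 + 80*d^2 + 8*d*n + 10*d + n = 80*d^2 + d*(8*n + 58) + 5*n + 5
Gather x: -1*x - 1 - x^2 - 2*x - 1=-x^2 - 3*x - 2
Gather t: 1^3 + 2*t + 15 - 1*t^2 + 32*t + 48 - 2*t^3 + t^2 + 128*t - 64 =-2*t^3 + 162*t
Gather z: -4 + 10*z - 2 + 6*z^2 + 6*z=6*z^2 + 16*z - 6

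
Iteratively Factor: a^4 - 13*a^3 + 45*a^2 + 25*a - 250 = (a - 5)*(a^3 - 8*a^2 + 5*a + 50) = (a - 5)*(a + 2)*(a^2 - 10*a + 25) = (a - 5)^2*(a + 2)*(a - 5)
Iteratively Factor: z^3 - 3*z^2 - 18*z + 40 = (z - 2)*(z^2 - z - 20) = (z - 2)*(z + 4)*(z - 5)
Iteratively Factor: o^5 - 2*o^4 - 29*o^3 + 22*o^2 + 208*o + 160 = (o - 5)*(o^4 + 3*o^3 - 14*o^2 - 48*o - 32) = (o - 5)*(o + 1)*(o^3 + 2*o^2 - 16*o - 32) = (o - 5)*(o + 1)*(o + 4)*(o^2 - 2*o - 8) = (o - 5)*(o - 4)*(o + 1)*(o + 4)*(o + 2)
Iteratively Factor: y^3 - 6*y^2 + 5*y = (y)*(y^2 - 6*y + 5) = y*(y - 5)*(y - 1)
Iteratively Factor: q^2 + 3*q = (q)*(q + 3)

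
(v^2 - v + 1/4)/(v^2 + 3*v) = (v^2 - v + 1/4)/(v*(v + 3))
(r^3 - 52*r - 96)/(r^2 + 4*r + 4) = (r^2 - 2*r - 48)/(r + 2)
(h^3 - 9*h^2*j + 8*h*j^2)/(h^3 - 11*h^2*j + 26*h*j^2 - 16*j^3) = h/(h - 2*j)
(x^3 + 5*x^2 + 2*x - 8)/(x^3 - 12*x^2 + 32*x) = (x^3 + 5*x^2 + 2*x - 8)/(x*(x^2 - 12*x + 32))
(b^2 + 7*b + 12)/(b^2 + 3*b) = (b + 4)/b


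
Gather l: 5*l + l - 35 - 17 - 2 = 6*l - 54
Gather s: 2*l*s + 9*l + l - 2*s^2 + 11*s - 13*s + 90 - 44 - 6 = 10*l - 2*s^2 + s*(2*l - 2) + 40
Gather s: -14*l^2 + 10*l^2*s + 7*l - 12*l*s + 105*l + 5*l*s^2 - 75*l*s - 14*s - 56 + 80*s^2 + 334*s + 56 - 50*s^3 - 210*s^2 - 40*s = -14*l^2 + 112*l - 50*s^3 + s^2*(5*l - 130) + s*(10*l^2 - 87*l + 280)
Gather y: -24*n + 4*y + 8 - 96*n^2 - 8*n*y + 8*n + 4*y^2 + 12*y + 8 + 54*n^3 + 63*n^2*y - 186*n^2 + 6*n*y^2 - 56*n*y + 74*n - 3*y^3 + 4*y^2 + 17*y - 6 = 54*n^3 - 282*n^2 + 58*n - 3*y^3 + y^2*(6*n + 8) + y*(63*n^2 - 64*n + 33) + 10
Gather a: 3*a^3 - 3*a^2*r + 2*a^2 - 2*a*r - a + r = 3*a^3 + a^2*(2 - 3*r) + a*(-2*r - 1) + r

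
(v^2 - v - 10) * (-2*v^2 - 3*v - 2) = -2*v^4 - v^3 + 21*v^2 + 32*v + 20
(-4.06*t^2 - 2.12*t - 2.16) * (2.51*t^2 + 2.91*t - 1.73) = -10.1906*t^4 - 17.1358*t^3 - 4.567*t^2 - 2.618*t + 3.7368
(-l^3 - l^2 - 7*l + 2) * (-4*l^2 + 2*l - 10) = 4*l^5 + 2*l^4 + 36*l^3 - 12*l^2 + 74*l - 20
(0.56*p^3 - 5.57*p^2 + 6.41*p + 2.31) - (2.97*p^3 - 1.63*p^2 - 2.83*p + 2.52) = -2.41*p^3 - 3.94*p^2 + 9.24*p - 0.21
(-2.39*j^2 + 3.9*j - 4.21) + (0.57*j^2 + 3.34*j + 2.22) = -1.82*j^2 + 7.24*j - 1.99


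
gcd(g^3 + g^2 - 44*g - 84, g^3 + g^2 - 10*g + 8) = 1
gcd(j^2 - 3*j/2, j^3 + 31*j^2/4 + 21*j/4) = j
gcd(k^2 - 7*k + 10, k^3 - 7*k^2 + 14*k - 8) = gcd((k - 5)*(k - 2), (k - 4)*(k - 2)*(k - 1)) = k - 2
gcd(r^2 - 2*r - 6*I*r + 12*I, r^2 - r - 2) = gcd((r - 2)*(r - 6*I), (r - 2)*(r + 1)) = r - 2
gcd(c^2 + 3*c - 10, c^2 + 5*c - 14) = c - 2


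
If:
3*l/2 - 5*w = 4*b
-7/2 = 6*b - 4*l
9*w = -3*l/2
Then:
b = 49/12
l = 7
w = -7/6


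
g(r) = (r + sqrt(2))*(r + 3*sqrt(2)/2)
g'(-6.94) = -10.34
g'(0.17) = 3.88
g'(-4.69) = -5.84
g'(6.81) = 17.16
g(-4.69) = 8.41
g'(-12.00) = -20.46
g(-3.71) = 3.65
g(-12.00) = 104.57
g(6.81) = 73.45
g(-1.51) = -0.06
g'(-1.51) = 0.52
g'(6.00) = 15.54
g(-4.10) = 5.31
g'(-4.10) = -4.66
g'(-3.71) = -3.88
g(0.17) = 3.63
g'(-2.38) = -1.22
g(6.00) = 60.21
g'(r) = 2*r + 5*sqrt(2)/2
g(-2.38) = 0.25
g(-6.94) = 26.63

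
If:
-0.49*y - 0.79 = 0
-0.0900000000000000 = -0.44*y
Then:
No Solution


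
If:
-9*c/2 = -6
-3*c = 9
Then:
No Solution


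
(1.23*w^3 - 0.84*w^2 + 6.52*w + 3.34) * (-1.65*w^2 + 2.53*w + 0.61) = -2.0295*w^5 + 4.4979*w^4 - 12.1329*w^3 + 10.4722*w^2 + 12.4274*w + 2.0374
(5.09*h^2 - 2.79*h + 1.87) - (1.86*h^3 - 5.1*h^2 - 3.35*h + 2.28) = -1.86*h^3 + 10.19*h^2 + 0.56*h - 0.41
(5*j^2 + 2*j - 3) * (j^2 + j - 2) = 5*j^4 + 7*j^3 - 11*j^2 - 7*j + 6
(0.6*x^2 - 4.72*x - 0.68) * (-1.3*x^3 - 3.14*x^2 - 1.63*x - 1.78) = -0.78*x^5 + 4.252*x^4 + 14.7268*x^3 + 8.7608*x^2 + 9.51*x + 1.2104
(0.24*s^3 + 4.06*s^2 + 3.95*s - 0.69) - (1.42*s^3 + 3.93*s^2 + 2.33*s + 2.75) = -1.18*s^3 + 0.129999999999999*s^2 + 1.62*s - 3.44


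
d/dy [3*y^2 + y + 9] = 6*y + 1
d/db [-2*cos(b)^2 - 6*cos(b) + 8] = 2*(2*cos(b) + 3)*sin(b)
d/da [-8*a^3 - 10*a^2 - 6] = 4*a*(-6*a - 5)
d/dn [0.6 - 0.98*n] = -0.980000000000000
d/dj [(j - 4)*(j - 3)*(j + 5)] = 3*j^2 - 4*j - 23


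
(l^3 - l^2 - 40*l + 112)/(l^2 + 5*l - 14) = (l^2 - 8*l + 16)/(l - 2)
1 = 1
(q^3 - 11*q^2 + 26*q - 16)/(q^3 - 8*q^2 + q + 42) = (q^3 - 11*q^2 + 26*q - 16)/(q^3 - 8*q^2 + q + 42)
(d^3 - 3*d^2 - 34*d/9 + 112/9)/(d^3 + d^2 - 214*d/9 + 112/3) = (d + 2)/(d + 6)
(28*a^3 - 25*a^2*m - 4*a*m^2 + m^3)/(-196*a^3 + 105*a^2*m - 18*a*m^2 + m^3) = (-4*a^2 + 3*a*m + m^2)/(28*a^2 - 11*a*m + m^2)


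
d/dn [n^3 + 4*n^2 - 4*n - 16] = 3*n^2 + 8*n - 4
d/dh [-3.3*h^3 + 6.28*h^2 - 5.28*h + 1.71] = -9.9*h^2 + 12.56*h - 5.28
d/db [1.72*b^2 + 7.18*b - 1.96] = 3.44*b + 7.18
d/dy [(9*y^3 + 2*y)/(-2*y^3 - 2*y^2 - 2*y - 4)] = (-9*y^4 - 14*y^3 - 52*y^2 - 4)/(2*(y^6 + 2*y^5 + 3*y^4 + 6*y^3 + 5*y^2 + 4*y + 4))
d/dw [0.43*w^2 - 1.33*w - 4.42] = 0.86*w - 1.33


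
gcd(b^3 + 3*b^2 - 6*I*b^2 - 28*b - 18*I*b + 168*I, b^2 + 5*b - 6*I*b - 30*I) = b - 6*I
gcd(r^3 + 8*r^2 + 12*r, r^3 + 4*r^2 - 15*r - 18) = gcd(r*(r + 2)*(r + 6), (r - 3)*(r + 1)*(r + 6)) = r + 6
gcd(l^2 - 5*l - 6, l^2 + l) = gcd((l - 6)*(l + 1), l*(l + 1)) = l + 1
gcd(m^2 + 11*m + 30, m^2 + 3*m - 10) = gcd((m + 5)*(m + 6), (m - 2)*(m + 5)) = m + 5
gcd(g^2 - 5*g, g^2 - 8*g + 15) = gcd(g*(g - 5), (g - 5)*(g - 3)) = g - 5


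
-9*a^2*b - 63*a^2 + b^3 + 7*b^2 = (-3*a + b)*(3*a + b)*(b + 7)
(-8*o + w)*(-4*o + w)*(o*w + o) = 32*o^3*w + 32*o^3 - 12*o^2*w^2 - 12*o^2*w + o*w^3 + o*w^2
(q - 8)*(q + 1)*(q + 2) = q^3 - 5*q^2 - 22*q - 16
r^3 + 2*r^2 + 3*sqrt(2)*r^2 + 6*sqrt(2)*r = r*(r + 2)*(r + 3*sqrt(2))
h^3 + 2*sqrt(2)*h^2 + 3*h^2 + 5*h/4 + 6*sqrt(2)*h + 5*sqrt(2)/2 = (h + 1/2)*(h + 5/2)*(h + 2*sqrt(2))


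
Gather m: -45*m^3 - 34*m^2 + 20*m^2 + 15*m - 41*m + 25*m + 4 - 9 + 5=-45*m^3 - 14*m^2 - m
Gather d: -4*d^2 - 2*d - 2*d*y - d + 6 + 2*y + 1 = -4*d^2 + d*(-2*y - 3) + 2*y + 7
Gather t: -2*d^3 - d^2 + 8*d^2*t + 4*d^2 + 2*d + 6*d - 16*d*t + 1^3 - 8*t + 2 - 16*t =-2*d^3 + 3*d^2 + 8*d + t*(8*d^2 - 16*d - 24) + 3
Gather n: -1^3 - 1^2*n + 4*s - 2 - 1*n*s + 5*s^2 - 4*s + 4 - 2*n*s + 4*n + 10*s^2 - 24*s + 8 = n*(3 - 3*s) + 15*s^2 - 24*s + 9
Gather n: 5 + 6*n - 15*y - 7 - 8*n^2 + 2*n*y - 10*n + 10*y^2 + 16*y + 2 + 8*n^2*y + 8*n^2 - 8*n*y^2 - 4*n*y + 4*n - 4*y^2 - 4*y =8*n^2*y + n*(-8*y^2 - 2*y) + 6*y^2 - 3*y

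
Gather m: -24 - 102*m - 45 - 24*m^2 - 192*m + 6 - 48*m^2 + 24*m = -72*m^2 - 270*m - 63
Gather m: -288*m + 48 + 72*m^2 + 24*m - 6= 72*m^2 - 264*m + 42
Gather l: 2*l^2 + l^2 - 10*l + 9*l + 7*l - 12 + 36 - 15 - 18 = 3*l^2 + 6*l - 9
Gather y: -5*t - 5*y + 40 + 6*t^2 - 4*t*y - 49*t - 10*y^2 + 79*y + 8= 6*t^2 - 54*t - 10*y^2 + y*(74 - 4*t) + 48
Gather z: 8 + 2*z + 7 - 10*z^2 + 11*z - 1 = -10*z^2 + 13*z + 14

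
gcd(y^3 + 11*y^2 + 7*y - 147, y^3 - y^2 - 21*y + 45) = y - 3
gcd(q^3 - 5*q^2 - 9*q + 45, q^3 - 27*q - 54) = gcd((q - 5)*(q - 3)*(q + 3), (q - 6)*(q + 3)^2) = q + 3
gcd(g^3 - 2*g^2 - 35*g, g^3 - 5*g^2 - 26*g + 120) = g + 5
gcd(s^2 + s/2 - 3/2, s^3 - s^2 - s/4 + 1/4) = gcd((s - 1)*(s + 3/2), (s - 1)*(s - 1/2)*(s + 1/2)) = s - 1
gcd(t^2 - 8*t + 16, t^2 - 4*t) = t - 4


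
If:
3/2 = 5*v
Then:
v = 3/10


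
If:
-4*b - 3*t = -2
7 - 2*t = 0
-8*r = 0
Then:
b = -17/8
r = 0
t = 7/2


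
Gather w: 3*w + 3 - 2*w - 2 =w + 1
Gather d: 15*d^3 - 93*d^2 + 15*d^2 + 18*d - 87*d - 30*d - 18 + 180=15*d^3 - 78*d^2 - 99*d + 162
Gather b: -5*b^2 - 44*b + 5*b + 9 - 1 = -5*b^2 - 39*b + 8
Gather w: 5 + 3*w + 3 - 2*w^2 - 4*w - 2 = -2*w^2 - w + 6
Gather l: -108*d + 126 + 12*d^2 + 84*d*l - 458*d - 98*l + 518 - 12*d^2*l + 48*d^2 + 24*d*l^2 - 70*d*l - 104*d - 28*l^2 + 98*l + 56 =60*d^2 - 670*d + l^2*(24*d - 28) + l*(-12*d^2 + 14*d) + 700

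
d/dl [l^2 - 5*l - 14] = 2*l - 5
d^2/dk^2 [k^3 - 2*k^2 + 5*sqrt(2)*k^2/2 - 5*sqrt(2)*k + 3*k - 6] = 6*k - 4 + 5*sqrt(2)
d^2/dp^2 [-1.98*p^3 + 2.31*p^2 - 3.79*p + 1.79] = 4.62 - 11.88*p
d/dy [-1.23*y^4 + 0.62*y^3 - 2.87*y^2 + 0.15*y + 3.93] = -4.92*y^3 + 1.86*y^2 - 5.74*y + 0.15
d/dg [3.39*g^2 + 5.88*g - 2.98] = 6.78*g + 5.88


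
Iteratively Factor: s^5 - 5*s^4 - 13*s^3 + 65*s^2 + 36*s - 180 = (s - 2)*(s^4 - 3*s^3 - 19*s^2 + 27*s + 90) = (s - 2)*(s + 3)*(s^3 - 6*s^2 - s + 30) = (s - 2)*(s + 2)*(s + 3)*(s^2 - 8*s + 15) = (s - 3)*(s - 2)*(s + 2)*(s + 3)*(s - 5)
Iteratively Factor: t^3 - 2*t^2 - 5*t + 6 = (t + 2)*(t^2 - 4*t + 3) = (t - 3)*(t + 2)*(t - 1)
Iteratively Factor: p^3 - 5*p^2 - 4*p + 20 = (p + 2)*(p^2 - 7*p + 10) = (p - 5)*(p + 2)*(p - 2)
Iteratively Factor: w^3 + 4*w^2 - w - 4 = (w + 1)*(w^2 + 3*w - 4) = (w + 1)*(w + 4)*(w - 1)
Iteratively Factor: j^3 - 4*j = (j + 2)*(j^2 - 2*j) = j*(j + 2)*(j - 2)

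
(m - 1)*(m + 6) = m^2 + 5*m - 6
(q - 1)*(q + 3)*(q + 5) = q^3 + 7*q^2 + 7*q - 15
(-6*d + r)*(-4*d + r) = 24*d^2 - 10*d*r + r^2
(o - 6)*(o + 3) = o^2 - 3*o - 18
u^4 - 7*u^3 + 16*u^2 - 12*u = u*(u - 3)*(u - 2)^2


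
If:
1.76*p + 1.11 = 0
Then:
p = -0.63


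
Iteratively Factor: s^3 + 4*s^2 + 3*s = (s + 3)*(s^2 + s) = (s + 1)*(s + 3)*(s)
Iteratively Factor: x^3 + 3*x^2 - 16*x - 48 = (x + 3)*(x^2 - 16) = (x - 4)*(x + 3)*(x + 4)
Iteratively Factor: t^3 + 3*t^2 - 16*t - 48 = (t - 4)*(t^2 + 7*t + 12) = (t - 4)*(t + 3)*(t + 4)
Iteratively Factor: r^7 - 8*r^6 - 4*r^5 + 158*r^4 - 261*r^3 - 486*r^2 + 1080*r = (r + 4)*(r^6 - 12*r^5 + 44*r^4 - 18*r^3 - 189*r^2 + 270*r) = (r - 3)*(r + 4)*(r^5 - 9*r^4 + 17*r^3 + 33*r^2 - 90*r) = (r - 3)^2*(r + 4)*(r^4 - 6*r^3 - r^2 + 30*r) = (r - 5)*(r - 3)^2*(r + 4)*(r^3 - r^2 - 6*r) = r*(r - 5)*(r - 3)^2*(r + 4)*(r^2 - r - 6) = r*(r - 5)*(r - 3)^2*(r + 2)*(r + 4)*(r - 3)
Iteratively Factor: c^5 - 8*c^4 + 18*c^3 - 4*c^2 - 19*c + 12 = (c - 1)*(c^4 - 7*c^3 + 11*c^2 + 7*c - 12) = (c - 1)*(c + 1)*(c^3 - 8*c^2 + 19*c - 12) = (c - 3)*(c - 1)*(c + 1)*(c^2 - 5*c + 4) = (c - 3)*(c - 1)^2*(c + 1)*(c - 4)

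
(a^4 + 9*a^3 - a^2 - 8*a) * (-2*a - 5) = -2*a^5 - 23*a^4 - 43*a^3 + 21*a^2 + 40*a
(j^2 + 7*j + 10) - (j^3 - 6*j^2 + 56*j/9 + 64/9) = -j^3 + 7*j^2 + 7*j/9 + 26/9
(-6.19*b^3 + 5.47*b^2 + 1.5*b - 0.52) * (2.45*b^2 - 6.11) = -15.1655*b^5 + 13.4015*b^4 + 41.4959*b^3 - 34.6957*b^2 - 9.165*b + 3.1772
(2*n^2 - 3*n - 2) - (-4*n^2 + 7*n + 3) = 6*n^2 - 10*n - 5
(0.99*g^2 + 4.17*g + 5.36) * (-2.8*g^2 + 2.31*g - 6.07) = -2.772*g^4 - 9.3891*g^3 - 11.3846*g^2 - 12.9303*g - 32.5352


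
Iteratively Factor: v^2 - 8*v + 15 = (v - 3)*(v - 5)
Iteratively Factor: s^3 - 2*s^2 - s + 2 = (s + 1)*(s^2 - 3*s + 2) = (s - 2)*(s + 1)*(s - 1)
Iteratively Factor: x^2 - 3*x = (x)*(x - 3)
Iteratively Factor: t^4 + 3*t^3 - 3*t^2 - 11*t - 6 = (t + 1)*(t^3 + 2*t^2 - 5*t - 6) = (t + 1)*(t + 3)*(t^2 - t - 2) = (t - 2)*(t + 1)*(t + 3)*(t + 1)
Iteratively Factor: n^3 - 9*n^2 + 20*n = (n - 5)*(n^2 - 4*n) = (n - 5)*(n - 4)*(n)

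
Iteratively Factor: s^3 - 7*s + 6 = (s - 2)*(s^2 + 2*s - 3) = (s - 2)*(s - 1)*(s + 3)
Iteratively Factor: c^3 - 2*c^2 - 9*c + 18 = (c + 3)*(c^2 - 5*c + 6) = (c - 2)*(c + 3)*(c - 3)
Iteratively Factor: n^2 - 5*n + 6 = (n - 3)*(n - 2)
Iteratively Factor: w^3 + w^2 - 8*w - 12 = (w + 2)*(w^2 - w - 6) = (w - 3)*(w + 2)*(w + 2)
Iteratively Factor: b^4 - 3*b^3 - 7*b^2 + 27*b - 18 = (b - 2)*(b^3 - b^2 - 9*b + 9) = (b - 2)*(b - 1)*(b^2 - 9) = (b - 2)*(b - 1)*(b + 3)*(b - 3)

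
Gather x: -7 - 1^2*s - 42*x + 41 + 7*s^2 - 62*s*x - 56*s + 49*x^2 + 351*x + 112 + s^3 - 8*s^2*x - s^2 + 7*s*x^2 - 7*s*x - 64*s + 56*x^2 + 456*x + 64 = s^3 + 6*s^2 - 121*s + x^2*(7*s + 105) + x*(-8*s^2 - 69*s + 765) + 210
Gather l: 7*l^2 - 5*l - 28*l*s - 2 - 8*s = 7*l^2 + l*(-28*s - 5) - 8*s - 2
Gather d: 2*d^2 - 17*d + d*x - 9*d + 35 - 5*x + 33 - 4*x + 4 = 2*d^2 + d*(x - 26) - 9*x + 72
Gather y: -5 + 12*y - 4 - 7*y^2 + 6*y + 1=-7*y^2 + 18*y - 8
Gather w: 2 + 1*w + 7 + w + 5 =2*w + 14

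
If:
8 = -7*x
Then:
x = -8/7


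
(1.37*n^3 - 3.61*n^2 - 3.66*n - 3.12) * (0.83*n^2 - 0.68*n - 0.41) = 1.1371*n^5 - 3.9279*n^4 - 1.1447*n^3 + 1.3793*n^2 + 3.6222*n + 1.2792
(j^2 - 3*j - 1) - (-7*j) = j^2 + 4*j - 1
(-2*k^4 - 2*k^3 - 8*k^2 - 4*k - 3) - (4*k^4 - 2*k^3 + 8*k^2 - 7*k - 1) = -6*k^4 - 16*k^2 + 3*k - 2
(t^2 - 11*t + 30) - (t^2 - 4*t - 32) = 62 - 7*t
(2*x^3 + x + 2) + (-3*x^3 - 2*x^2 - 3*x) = -x^3 - 2*x^2 - 2*x + 2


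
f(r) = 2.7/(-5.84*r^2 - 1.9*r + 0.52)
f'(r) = 2.7*(11.68*r + 1.9)/(-5.84*r^2 - 1.9*r + 0.52)^2 = (31.536*r + 5.13)/(5.84*r^2 + 1.9*r - 0.52)^2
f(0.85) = -0.51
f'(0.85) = 1.13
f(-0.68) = -3.04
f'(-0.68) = -20.67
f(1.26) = -0.24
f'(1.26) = 0.36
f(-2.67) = -0.07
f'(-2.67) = -0.06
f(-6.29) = -0.01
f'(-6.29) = -0.00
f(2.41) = -0.07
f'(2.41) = 0.06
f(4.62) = -0.02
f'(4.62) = 0.01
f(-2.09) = -0.13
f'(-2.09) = -0.14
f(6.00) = -0.01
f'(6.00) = 0.00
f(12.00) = -0.00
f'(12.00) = 0.00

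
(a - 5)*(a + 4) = a^2 - a - 20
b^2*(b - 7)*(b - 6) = b^4 - 13*b^3 + 42*b^2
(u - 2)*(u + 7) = u^2 + 5*u - 14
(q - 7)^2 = q^2 - 14*q + 49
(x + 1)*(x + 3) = x^2 + 4*x + 3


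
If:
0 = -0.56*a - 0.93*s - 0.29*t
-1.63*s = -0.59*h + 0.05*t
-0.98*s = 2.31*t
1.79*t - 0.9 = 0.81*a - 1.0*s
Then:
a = -0.92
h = 1.74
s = 0.64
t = -0.27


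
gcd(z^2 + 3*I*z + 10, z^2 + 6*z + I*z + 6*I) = 1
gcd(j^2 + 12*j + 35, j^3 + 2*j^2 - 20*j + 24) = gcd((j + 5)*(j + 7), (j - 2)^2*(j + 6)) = 1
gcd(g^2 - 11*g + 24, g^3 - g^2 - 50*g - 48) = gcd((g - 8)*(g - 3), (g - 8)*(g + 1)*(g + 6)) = g - 8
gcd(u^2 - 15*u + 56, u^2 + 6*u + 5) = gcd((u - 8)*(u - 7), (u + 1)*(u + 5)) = 1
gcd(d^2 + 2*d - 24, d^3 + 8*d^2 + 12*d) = d + 6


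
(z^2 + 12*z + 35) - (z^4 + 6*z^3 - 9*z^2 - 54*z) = -z^4 - 6*z^3 + 10*z^2 + 66*z + 35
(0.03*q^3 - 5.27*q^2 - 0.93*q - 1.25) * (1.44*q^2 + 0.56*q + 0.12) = 0.0432*q^5 - 7.572*q^4 - 4.2868*q^3 - 2.9532*q^2 - 0.8116*q - 0.15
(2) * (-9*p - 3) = -18*p - 6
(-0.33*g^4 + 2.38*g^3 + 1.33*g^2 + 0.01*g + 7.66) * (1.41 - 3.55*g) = 1.1715*g^5 - 8.9143*g^4 - 1.3657*g^3 + 1.8398*g^2 - 27.1789*g + 10.8006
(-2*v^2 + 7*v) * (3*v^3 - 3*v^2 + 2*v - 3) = -6*v^5 + 27*v^4 - 25*v^3 + 20*v^2 - 21*v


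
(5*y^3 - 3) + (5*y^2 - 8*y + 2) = 5*y^3 + 5*y^2 - 8*y - 1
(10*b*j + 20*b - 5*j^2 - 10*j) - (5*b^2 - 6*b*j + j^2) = -5*b^2 + 16*b*j + 20*b - 6*j^2 - 10*j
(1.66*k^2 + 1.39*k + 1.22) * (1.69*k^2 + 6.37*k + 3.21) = 2.8054*k^4 + 12.9233*k^3 + 16.2447*k^2 + 12.2333*k + 3.9162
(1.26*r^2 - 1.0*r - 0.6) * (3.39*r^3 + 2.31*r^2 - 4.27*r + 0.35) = 4.2714*r^5 - 0.4794*r^4 - 9.7242*r^3 + 3.325*r^2 + 2.212*r - 0.21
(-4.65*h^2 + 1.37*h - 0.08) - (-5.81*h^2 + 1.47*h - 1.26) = 1.16*h^2 - 0.0999999999999999*h + 1.18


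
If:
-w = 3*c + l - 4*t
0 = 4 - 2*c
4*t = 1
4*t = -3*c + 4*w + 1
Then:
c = 2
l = -13/2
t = 1/4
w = 3/2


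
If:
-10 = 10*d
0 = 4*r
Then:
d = -1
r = 0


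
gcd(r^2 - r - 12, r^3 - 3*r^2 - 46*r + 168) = r - 4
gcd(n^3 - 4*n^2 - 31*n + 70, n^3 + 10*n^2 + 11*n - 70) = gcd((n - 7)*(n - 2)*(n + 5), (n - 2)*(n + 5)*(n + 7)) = n^2 + 3*n - 10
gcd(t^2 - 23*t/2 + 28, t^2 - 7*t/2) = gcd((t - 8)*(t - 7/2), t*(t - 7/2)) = t - 7/2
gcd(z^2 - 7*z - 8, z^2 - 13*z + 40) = z - 8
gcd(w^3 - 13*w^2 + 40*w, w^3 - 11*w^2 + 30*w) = w^2 - 5*w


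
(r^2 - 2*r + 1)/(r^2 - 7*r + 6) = (r - 1)/(r - 6)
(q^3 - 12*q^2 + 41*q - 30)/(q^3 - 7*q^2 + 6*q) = (q - 5)/q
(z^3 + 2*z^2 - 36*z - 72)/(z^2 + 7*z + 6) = (z^2 - 4*z - 12)/(z + 1)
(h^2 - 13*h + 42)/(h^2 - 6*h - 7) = (h - 6)/(h + 1)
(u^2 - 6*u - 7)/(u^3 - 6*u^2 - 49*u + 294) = (u + 1)/(u^2 + u - 42)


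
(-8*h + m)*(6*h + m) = -48*h^2 - 2*h*m + m^2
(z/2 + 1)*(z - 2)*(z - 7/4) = z^3/2 - 7*z^2/8 - 2*z + 7/2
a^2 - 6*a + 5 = (a - 5)*(a - 1)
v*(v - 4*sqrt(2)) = v^2 - 4*sqrt(2)*v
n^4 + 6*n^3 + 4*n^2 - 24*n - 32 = (n - 2)*(n + 2)^2*(n + 4)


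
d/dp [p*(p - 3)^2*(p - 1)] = 4*p^3 - 21*p^2 + 30*p - 9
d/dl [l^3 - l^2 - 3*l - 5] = 3*l^2 - 2*l - 3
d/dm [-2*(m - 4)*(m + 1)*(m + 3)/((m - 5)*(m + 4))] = 2*(-m^4 + 2*m^3 + 47*m^2 - 24*m - 248)/(m^4 - 2*m^3 - 39*m^2 + 40*m + 400)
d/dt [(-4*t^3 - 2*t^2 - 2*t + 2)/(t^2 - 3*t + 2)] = 2*(-2*t^4 + 12*t^3 - 8*t^2 - 6*t + 1)/(t^4 - 6*t^3 + 13*t^2 - 12*t + 4)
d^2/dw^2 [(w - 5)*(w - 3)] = 2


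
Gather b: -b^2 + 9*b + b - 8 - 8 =-b^2 + 10*b - 16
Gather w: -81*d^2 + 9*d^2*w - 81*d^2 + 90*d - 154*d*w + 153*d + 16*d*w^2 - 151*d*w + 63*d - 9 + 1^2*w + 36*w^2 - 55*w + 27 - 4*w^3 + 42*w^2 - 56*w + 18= -162*d^2 + 306*d - 4*w^3 + w^2*(16*d + 78) + w*(9*d^2 - 305*d - 110) + 36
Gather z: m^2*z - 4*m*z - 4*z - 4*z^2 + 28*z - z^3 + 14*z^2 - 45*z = -z^3 + 10*z^2 + z*(m^2 - 4*m - 21)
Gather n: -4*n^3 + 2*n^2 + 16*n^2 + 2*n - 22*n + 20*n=-4*n^3 + 18*n^2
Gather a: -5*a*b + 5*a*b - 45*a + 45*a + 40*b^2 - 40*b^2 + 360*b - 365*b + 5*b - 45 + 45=0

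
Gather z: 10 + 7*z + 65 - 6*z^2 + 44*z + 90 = -6*z^2 + 51*z + 165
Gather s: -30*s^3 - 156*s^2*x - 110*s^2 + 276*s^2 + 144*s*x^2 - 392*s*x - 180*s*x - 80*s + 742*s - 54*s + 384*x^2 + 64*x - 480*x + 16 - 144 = -30*s^3 + s^2*(166 - 156*x) + s*(144*x^2 - 572*x + 608) + 384*x^2 - 416*x - 128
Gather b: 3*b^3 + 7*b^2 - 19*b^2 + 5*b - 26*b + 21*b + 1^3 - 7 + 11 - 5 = 3*b^3 - 12*b^2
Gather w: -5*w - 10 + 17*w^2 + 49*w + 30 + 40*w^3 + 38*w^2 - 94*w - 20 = 40*w^3 + 55*w^2 - 50*w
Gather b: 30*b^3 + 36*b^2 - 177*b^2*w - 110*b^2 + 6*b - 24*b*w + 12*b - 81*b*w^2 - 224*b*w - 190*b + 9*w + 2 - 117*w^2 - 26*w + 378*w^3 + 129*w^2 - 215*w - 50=30*b^3 + b^2*(-177*w - 74) + b*(-81*w^2 - 248*w - 172) + 378*w^3 + 12*w^2 - 232*w - 48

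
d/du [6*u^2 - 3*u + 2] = 12*u - 3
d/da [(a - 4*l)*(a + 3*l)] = 2*a - l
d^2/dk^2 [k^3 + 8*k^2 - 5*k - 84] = 6*k + 16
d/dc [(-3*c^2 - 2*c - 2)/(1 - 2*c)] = 6*(c^2 - c - 1)/(4*c^2 - 4*c + 1)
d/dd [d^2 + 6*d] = 2*d + 6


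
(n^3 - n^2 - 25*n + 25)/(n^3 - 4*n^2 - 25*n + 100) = (n - 1)/(n - 4)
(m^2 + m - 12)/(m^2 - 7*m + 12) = (m + 4)/(m - 4)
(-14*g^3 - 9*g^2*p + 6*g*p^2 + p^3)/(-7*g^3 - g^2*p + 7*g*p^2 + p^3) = (-2*g + p)/(-g + p)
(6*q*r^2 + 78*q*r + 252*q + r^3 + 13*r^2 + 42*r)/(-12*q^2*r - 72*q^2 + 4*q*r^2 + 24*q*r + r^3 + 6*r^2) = (-r - 7)/(2*q - r)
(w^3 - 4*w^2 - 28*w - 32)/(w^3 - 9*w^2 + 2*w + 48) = (w + 2)/(w - 3)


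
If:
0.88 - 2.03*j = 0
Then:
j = 0.43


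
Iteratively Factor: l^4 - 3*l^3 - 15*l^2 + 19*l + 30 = (l - 5)*(l^3 + 2*l^2 - 5*l - 6) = (l - 5)*(l - 2)*(l^2 + 4*l + 3) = (l - 5)*(l - 2)*(l + 1)*(l + 3)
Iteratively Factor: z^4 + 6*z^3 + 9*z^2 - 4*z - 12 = (z + 2)*(z^3 + 4*z^2 + z - 6) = (z + 2)*(z + 3)*(z^2 + z - 2) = (z + 2)^2*(z + 3)*(z - 1)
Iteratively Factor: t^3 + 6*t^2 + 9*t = (t + 3)*(t^2 + 3*t) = t*(t + 3)*(t + 3)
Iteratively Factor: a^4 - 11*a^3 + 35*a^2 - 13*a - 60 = (a - 5)*(a^3 - 6*a^2 + 5*a + 12) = (a - 5)*(a - 3)*(a^2 - 3*a - 4) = (a - 5)*(a - 4)*(a - 3)*(a + 1)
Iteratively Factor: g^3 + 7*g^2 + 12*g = (g)*(g^2 + 7*g + 12) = g*(g + 4)*(g + 3)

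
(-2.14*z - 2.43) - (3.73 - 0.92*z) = -1.22*z - 6.16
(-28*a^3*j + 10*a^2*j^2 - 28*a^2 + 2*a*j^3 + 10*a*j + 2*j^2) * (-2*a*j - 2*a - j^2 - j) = 56*a^4*j^2 + 56*a^4*j + 8*a^3*j^3 + 8*a^3*j^2 + 56*a^3*j + 56*a^3 - 14*a^2*j^4 - 14*a^2*j^3 + 8*a^2*j^2 + 8*a^2*j - 2*a*j^5 - 2*a*j^4 - 14*a*j^3 - 14*a*j^2 - 2*j^4 - 2*j^3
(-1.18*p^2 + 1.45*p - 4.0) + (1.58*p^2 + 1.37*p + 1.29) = 0.4*p^2 + 2.82*p - 2.71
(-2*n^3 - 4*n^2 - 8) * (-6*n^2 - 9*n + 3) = 12*n^5 + 42*n^4 + 30*n^3 + 36*n^2 + 72*n - 24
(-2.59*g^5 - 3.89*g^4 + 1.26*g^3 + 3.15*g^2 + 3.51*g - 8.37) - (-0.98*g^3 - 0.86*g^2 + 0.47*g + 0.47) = -2.59*g^5 - 3.89*g^4 + 2.24*g^3 + 4.01*g^2 + 3.04*g - 8.84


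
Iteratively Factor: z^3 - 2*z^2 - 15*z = (z + 3)*(z^2 - 5*z) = (z - 5)*(z + 3)*(z)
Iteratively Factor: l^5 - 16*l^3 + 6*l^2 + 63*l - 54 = (l - 3)*(l^4 + 3*l^3 - 7*l^2 - 15*l + 18) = (l - 3)*(l - 2)*(l^3 + 5*l^2 + 3*l - 9) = (l - 3)*(l - 2)*(l + 3)*(l^2 + 2*l - 3) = (l - 3)*(l - 2)*(l - 1)*(l + 3)*(l + 3)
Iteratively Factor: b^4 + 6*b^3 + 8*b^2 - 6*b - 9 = (b + 1)*(b^3 + 5*b^2 + 3*b - 9) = (b - 1)*(b + 1)*(b^2 + 6*b + 9) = (b - 1)*(b + 1)*(b + 3)*(b + 3)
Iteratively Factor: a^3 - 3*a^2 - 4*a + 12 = (a - 3)*(a^2 - 4) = (a - 3)*(a - 2)*(a + 2)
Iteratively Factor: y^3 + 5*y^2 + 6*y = (y)*(y^2 + 5*y + 6) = y*(y + 2)*(y + 3)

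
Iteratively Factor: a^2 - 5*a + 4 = (a - 1)*(a - 4)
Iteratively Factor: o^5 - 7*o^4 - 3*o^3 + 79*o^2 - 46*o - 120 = (o + 1)*(o^4 - 8*o^3 + 5*o^2 + 74*o - 120) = (o - 5)*(o + 1)*(o^3 - 3*o^2 - 10*o + 24) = (o - 5)*(o + 1)*(o + 3)*(o^2 - 6*o + 8) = (o - 5)*(o - 4)*(o + 1)*(o + 3)*(o - 2)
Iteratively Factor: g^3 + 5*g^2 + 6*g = (g + 2)*(g^2 + 3*g) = g*(g + 2)*(g + 3)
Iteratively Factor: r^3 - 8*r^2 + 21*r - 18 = (r - 3)*(r^2 - 5*r + 6) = (r - 3)^2*(r - 2)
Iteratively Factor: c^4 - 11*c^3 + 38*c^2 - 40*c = (c - 4)*(c^3 - 7*c^2 + 10*c) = (c - 5)*(c - 4)*(c^2 - 2*c) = (c - 5)*(c - 4)*(c - 2)*(c)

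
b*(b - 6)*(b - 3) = b^3 - 9*b^2 + 18*b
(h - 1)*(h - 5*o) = h^2 - 5*h*o - h + 5*o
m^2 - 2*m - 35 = (m - 7)*(m + 5)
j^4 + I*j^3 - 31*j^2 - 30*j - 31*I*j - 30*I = (j - 6)*(j + 1)*(j + 5)*(j + I)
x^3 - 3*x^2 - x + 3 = (x - 3)*(x - 1)*(x + 1)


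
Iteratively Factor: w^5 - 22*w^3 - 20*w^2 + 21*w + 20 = (w - 5)*(w^4 + 5*w^3 + 3*w^2 - 5*w - 4) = (w - 5)*(w + 4)*(w^3 + w^2 - w - 1) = (w - 5)*(w - 1)*(w + 4)*(w^2 + 2*w + 1) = (w - 5)*(w - 1)*(w + 1)*(w + 4)*(w + 1)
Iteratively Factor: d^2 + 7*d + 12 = (d + 4)*(d + 3)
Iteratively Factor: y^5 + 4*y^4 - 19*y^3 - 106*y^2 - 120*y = (y - 5)*(y^4 + 9*y^3 + 26*y^2 + 24*y) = (y - 5)*(y + 2)*(y^3 + 7*y^2 + 12*y) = (y - 5)*(y + 2)*(y + 4)*(y^2 + 3*y) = y*(y - 5)*(y + 2)*(y + 4)*(y + 3)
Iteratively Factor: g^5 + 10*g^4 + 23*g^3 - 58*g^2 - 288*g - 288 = (g - 3)*(g^4 + 13*g^3 + 62*g^2 + 128*g + 96) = (g - 3)*(g + 4)*(g^3 + 9*g^2 + 26*g + 24) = (g - 3)*(g + 2)*(g + 4)*(g^2 + 7*g + 12) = (g - 3)*(g + 2)*(g + 4)^2*(g + 3)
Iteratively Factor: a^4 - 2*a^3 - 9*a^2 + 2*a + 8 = (a - 1)*(a^3 - a^2 - 10*a - 8) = (a - 4)*(a - 1)*(a^2 + 3*a + 2) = (a - 4)*(a - 1)*(a + 1)*(a + 2)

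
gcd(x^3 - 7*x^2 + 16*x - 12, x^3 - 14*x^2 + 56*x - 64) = x - 2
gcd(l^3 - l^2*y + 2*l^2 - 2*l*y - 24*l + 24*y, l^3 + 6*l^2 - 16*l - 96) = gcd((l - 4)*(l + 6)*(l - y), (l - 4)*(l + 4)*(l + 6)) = l^2 + 2*l - 24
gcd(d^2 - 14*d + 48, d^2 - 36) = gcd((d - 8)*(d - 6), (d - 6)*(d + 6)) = d - 6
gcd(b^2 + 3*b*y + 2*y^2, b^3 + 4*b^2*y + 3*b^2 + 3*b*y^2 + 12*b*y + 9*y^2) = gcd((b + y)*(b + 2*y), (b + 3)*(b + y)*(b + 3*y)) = b + y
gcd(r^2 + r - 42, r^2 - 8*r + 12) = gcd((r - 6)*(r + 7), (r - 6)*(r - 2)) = r - 6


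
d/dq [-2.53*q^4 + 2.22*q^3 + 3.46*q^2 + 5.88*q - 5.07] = -10.12*q^3 + 6.66*q^2 + 6.92*q + 5.88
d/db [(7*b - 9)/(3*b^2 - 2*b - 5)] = (-21*b^2 + 54*b - 53)/(9*b^4 - 12*b^3 - 26*b^2 + 20*b + 25)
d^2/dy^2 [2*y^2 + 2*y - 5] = 4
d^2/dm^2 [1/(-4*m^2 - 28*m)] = (m*(m + 7) - (2*m + 7)^2)/(2*m^3*(m + 7)^3)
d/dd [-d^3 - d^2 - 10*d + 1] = -3*d^2 - 2*d - 10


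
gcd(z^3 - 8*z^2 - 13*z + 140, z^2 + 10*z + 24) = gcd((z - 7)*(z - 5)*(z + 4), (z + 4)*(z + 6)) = z + 4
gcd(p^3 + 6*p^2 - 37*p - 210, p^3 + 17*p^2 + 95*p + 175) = p^2 + 12*p + 35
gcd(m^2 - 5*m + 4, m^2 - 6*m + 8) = m - 4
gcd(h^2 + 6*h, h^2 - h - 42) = h + 6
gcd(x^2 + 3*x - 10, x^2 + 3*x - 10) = x^2 + 3*x - 10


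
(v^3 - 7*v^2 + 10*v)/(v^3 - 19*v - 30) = v*(v - 2)/(v^2 + 5*v + 6)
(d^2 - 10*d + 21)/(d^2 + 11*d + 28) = (d^2 - 10*d + 21)/(d^2 + 11*d + 28)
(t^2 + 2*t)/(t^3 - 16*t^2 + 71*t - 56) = t*(t + 2)/(t^3 - 16*t^2 + 71*t - 56)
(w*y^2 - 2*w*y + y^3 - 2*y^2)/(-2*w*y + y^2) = (-w*y + 2*w - y^2 + 2*y)/(2*w - y)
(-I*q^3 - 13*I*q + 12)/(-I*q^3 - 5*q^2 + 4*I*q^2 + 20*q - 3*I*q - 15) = (q^3 + 13*q + 12*I)/(q^3 - q^2*(4 + 5*I) + q*(3 + 20*I) - 15*I)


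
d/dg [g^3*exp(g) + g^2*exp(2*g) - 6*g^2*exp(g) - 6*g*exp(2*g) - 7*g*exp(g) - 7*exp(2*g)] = (g^3 + 2*g^2*exp(g) - 3*g^2 - 10*g*exp(g) - 19*g - 20*exp(g) - 7)*exp(g)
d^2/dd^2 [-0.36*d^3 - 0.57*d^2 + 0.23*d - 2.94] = -2.16*d - 1.14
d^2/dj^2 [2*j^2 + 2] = 4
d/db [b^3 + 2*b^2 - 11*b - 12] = 3*b^2 + 4*b - 11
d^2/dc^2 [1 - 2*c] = 0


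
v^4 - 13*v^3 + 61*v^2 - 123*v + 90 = (v - 5)*(v - 3)^2*(v - 2)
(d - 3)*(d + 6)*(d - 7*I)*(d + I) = d^4 + 3*d^3 - 6*I*d^3 - 11*d^2 - 18*I*d^2 + 21*d + 108*I*d - 126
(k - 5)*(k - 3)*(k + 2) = k^3 - 6*k^2 - k + 30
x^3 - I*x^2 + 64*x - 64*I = (x - 8*I)*(x - I)*(x + 8*I)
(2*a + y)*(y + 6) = 2*a*y + 12*a + y^2 + 6*y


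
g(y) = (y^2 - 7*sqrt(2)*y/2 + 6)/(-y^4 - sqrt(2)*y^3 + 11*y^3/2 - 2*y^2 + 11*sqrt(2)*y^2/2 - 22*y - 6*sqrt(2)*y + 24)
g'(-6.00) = -0.02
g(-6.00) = -0.04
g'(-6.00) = -0.02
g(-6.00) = -0.04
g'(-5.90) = -0.02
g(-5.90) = -0.04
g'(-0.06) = 0.10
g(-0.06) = 0.24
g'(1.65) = -20.41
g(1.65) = 1.49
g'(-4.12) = -0.13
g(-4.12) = -0.13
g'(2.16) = -0.13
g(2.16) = -0.00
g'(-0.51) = 0.03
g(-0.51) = 0.22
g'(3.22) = 0.10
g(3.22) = 0.03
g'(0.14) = 0.15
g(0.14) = 0.27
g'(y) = (2*y - 7*sqrt(2)/2)/(-y^4 - sqrt(2)*y^3 + 11*y^3/2 - 2*y^2 + 11*sqrt(2)*y^2/2 - 22*y - 6*sqrt(2)*y + 24) + (y^2 - 7*sqrt(2)*y/2 + 6)*(4*y^3 - 33*y^2/2 + 3*sqrt(2)*y^2 - 11*sqrt(2)*y + 4*y + 6*sqrt(2) + 22)/(-y^4 - sqrt(2)*y^3 + 11*y^3/2 - 2*y^2 + 11*sqrt(2)*y^2/2 - 22*y - 6*sqrt(2)*y + 24)^2 = ((-4*y + 7*sqrt(2))*(2*y^4 - 11*y^3 + 2*sqrt(2)*y^3 - 11*sqrt(2)*y^2 + 4*y^2 + 12*sqrt(2)*y + 44*y - 48) + (2*y^2 - 7*sqrt(2)*y + 12)*(8*y^3 - 33*y^2 + 6*sqrt(2)*y^2 - 22*sqrt(2)*y + 8*y + 12*sqrt(2) + 44))/(2*y^4 - 11*y^3 + 2*sqrt(2)*y^3 - 11*sqrt(2)*y^2 + 4*y^2 + 12*sqrt(2)*y + 44*y - 48)^2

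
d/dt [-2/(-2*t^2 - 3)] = -8*t/(2*t^2 + 3)^2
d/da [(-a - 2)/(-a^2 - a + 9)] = (a^2 + a - (a + 2)*(2*a + 1) - 9)/(a^2 + a - 9)^2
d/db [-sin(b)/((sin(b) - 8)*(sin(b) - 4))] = (sin(b)^2 - 32)*cos(b)/((sin(b) - 8)^2*(sin(b) - 4)^2)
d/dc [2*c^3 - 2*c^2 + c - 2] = 6*c^2 - 4*c + 1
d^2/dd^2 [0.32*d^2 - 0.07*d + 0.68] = 0.640000000000000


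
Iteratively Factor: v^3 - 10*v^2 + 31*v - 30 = (v - 5)*(v^2 - 5*v + 6) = (v - 5)*(v - 2)*(v - 3)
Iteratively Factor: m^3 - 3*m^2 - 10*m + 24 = (m + 3)*(m^2 - 6*m + 8) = (m - 4)*(m + 3)*(m - 2)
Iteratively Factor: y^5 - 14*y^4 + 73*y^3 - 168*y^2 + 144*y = (y)*(y^4 - 14*y^3 + 73*y^2 - 168*y + 144) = y*(y - 3)*(y^3 - 11*y^2 + 40*y - 48) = y*(y - 4)*(y - 3)*(y^2 - 7*y + 12) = y*(y - 4)^2*(y - 3)*(y - 3)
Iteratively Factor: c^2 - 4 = (c + 2)*(c - 2)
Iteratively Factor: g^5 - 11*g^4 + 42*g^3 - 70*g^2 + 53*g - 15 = (g - 1)*(g^4 - 10*g^3 + 32*g^2 - 38*g + 15) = (g - 5)*(g - 1)*(g^3 - 5*g^2 + 7*g - 3) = (g - 5)*(g - 1)^2*(g^2 - 4*g + 3) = (g - 5)*(g - 3)*(g - 1)^2*(g - 1)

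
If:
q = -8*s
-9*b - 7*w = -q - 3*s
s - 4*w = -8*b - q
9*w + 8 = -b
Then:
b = 116/449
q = -2944/449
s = 368/449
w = -412/449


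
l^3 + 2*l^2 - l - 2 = (l - 1)*(l + 1)*(l + 2)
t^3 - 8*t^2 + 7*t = t*(t - 7)*(t - 1)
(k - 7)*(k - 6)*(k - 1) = k^3 - 14*k^2 + 55*k - 42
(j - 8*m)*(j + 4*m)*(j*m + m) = j^3*m - 4*j^2*m^2 + j^2*m - 32*j*m^3 - 4*j*m^2 - 32*m^3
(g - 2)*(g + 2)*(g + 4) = g^3 + 4*g^2 - 4*g - 16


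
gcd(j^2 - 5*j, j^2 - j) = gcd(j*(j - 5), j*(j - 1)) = j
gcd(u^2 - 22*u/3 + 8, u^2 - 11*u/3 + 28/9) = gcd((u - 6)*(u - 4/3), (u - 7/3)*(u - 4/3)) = u - 4/3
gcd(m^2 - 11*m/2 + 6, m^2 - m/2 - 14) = m - 4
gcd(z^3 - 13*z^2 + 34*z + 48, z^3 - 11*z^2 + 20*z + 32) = z^2 - 7*z - 8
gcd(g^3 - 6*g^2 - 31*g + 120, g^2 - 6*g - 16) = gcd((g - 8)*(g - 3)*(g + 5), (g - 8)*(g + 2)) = g - 8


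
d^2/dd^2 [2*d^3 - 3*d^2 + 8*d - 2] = 12*d - 6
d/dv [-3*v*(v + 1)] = -6*v - 3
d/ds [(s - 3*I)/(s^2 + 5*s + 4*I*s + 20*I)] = (-s^2 + 6*I*s - 12 + 35*I)/(s^4 + s^3*(10 + 8*I) + s^2*(9 + 80*I) + s*(-160 + 200*I) - 400)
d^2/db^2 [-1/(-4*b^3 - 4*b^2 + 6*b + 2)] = (-2*(3*b + 1)*(2*b^3 + 2*b^2 - 3*b - 1) + (6*b^2 + 4*b - 3)^2)/(2*b^3 + 2*b^2 - 3*b - 1)^3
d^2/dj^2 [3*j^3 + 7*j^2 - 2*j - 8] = 18*j + 14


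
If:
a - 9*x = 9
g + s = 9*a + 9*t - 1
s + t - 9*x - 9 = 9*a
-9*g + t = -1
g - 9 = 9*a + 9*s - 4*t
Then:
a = -660/8693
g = 1067/8693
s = -7510/8693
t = 910/8693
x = -26299/26079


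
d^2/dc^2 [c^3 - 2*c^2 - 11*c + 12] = 6*c - 4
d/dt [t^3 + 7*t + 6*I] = 3*t^2 + 7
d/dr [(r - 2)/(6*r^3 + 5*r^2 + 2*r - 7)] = (-12*r^3 + 31*r^2 + 20*r - 3)/(36*r^6 + 60*r^5 + 49*r^4 - 64*r^3 - 66*r^2 - 28*r + 49)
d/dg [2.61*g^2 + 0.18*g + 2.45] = 5.22*g + 0.18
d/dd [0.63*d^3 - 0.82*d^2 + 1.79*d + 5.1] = 1.89*d^2 - 1.64*d + 1.79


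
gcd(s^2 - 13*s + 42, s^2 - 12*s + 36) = s - 6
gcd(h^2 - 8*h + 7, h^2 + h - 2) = h - 1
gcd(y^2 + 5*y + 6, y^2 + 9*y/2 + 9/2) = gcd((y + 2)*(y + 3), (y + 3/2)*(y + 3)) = y + 3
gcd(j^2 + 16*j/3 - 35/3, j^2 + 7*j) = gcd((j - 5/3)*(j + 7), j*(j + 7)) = j + 7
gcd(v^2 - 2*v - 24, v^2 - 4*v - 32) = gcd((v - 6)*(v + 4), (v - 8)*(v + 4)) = v + 4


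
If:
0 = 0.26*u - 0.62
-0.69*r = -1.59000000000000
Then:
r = 2.30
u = 2.38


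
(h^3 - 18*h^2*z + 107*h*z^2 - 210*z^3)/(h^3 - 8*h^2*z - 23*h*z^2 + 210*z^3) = (h - 5*z)/(h + 5*z)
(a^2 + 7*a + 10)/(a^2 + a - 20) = (a + 2)/(a - 4)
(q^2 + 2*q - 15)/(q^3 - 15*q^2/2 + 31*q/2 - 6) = 2*(q + 5)/(2*q^2 - 9*q + 4)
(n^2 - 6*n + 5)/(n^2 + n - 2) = (n - 5)/(n + 2)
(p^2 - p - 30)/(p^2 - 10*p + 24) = (p + 5)/(p - 4)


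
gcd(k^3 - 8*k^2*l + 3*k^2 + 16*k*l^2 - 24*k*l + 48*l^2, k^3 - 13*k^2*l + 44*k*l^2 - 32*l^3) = k - 4*l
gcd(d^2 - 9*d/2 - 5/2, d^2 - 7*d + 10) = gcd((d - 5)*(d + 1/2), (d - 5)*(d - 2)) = d - 5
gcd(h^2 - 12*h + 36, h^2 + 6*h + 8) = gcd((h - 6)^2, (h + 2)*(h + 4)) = 1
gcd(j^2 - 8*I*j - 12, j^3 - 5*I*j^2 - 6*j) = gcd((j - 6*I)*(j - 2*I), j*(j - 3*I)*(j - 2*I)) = j - 2*I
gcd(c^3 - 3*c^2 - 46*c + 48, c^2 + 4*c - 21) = 1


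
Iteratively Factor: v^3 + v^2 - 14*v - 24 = (v - 4)*(v^2 + 5*v + 6) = (v - 4)*(v + 3)*(v + 2)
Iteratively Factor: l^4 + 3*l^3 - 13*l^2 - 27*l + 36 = (l - 3)*(l^3 + 6*l^2 + 5*l - 12) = (l - 3)*(l + 4)*(l^2 + 2*l - 3) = (l - 3)*(l + 3)*(l + 4)*(l - 1)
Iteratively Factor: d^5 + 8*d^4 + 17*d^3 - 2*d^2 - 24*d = (d + 3)*(d^4 + 5*d^3 + 2*d^2 - 8*d) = d*(d + 3)*(d^3 + 5*d^2 + 2*d - 8) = d*(d + 2)*(d + 3)*(d^2 + 3*d - 4) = d*(d - 1)*(d + 2)*(d + 3)*(d + 4)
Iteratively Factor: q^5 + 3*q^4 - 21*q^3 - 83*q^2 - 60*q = (q - 5)*(q^4 + 8*q^3 + 19*q^2 + 12*q) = (q - 5)*(q + 3)*(q^3 + 5*q^2 + 4*q) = (q - 5)*(q + 3)*(q + 4)*(q^2 + q) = q*(q - 5)*(q + 3)*(q + 4)*(q + 1)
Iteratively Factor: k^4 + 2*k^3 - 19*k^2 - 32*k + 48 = (k + 4)*(k^3 - 2*k^2 - 11*k + 12) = (k - 4)*(k + 4)*(k^2 + 2*k - 3) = (k - 4)*(k - 1)*(k + 4)*(k + 3)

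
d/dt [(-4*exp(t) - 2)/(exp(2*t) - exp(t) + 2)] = 2*((2*exp(t) - 1)*(2*exp(t) + 1) - 2*exp(2*t) + 2*exp(t) - 4)*exp(t)/(exp(2*t) - exp(t) + 2)^2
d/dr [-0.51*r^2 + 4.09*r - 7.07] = 4.09 - 1.02*r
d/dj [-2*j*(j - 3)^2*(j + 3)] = -8*j^3 + 18*j^2 + 36*j - 54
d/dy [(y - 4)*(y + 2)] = 2*y - 2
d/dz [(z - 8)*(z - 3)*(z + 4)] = 3*z^2 - 14*z - 20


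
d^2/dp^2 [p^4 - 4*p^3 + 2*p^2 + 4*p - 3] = 12*p^2 - 24*p + 4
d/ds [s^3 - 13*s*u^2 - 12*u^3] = 3*s^2 - 13*u^2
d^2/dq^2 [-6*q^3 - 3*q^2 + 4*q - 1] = -36*q - 6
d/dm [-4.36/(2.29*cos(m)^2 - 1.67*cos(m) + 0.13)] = (7.2812 - 19.9688*cos(m))*sin(m)/(2.29*cos(m)^2 - 1.67*cos(m) + 0.13)^2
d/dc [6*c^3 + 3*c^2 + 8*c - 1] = 18*c^2 + 6*c + 8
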